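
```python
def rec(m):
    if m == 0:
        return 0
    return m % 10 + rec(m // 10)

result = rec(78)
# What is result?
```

Sum of digits of 78: 8 + 7 = 15

Answer: 15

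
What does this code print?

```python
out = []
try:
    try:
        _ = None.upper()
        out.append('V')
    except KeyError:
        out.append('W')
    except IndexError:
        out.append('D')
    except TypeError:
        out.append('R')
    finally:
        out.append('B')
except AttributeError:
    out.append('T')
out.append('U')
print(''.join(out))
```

Execution trace: 'B' (finally) → 'T' (outer except AttributeError) → 'U' (after the try/except). Output: BTU

Answer: BTU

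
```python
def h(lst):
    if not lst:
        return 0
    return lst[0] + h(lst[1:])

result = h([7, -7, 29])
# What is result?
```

7 + (-7) + 29 + 0 = 29

Answer: 29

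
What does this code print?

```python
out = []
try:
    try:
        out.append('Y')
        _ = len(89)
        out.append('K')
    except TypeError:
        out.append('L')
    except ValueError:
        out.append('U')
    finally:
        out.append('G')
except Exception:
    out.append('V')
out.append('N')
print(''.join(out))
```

Execution trace: 'Y' (inner try body) → 'L' (inner except TypeError) → 'G' (inner finally) → 'N' (after the try/except). Output: YLGN

Answer: YLGN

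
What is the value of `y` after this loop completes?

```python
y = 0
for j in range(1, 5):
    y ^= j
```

XOR of 1 to 4
`y` takes the values: 0 → 1 → 3 → 0 → 4

Answer: 4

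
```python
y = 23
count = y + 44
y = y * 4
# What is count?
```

Trace:
`y = 23` → y = 23
`count = y + 44` → count = 67
`y = y * 4` → y = 92
So count = 67

Answer: 67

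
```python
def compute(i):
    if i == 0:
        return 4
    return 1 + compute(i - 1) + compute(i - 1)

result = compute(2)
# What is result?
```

compute(i) = 1 + 2·compute(i-1), compute(0)=4. Closed form: (4+1)·2^2 - 1 = 19.

Answer: 19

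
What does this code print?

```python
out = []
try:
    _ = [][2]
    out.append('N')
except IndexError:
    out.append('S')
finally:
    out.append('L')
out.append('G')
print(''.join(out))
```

Execution trace: 'S' (except IndexError) → 'L' (finally) → 'G' (after the try/except). Output: SLG

Answer: SLG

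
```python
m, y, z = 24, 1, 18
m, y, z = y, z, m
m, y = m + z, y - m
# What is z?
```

Trace:
`m, y, z = 24, 1, 18` → m = 24; y = 1; z = 18
`m, y, z = y, z, m` → m = 1; y = 18; z = 24
`m, y = m + z, y - m` → m = 25; y = 17
So z = 24

Answer: 24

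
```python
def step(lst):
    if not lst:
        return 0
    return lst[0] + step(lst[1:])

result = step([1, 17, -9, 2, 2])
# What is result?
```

1 + 17 + (-9) + 2 + 2 + 0 = 13

Answer: 13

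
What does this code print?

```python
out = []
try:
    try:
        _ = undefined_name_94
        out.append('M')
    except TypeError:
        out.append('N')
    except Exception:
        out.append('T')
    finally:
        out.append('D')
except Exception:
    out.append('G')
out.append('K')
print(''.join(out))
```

Execution trace: 'T' (inner except Exception) → 'D' (inner finally) → 'K' (after the try/except). Output: TDK

Answer: TDK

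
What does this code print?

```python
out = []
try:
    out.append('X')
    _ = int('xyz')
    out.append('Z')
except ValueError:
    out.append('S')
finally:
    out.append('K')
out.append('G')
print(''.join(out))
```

Execution trace: 'X' (try body) → 'S' (except ValueError) → 'K' (finally) → 'G' (after the try/except). Output: XSKG

Answer: XSKG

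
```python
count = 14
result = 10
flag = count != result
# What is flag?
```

Trace:
`count = 14` → count = 14
`result = 10` → result = 10
`flag = count != result` → flag = True
So flag = True

Answer: True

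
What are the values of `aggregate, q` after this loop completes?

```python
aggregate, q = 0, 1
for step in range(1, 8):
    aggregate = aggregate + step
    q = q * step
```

Sum and factorial of 1 to 7
`aggregate, q` takes the values: (0, 1) → (1, 1) → (3, 1) → (3, 2) → (6, 2) → (6, 6) → (10, 6) → (10, 24) → (15, 24) → (15, 120) → (21, 120) → (21, 720) → (28, 720) → (28, 5040)

Answer: 28, 5040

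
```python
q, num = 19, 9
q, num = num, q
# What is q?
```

Trace:
`q, num = 19, 9` → q = 19; num = 9
`q, num = num, q` → q = 9; num = 19
So q = 9

Answer: 9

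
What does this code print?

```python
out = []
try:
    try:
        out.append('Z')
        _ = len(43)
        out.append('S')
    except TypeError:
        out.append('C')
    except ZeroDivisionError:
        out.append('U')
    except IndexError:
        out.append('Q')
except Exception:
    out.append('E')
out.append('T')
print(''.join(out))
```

Execution trace: 'Z' (inner try body) → 'C' (inner except TypeError) → 'T' (after the try/except). Output: ZCT

Answer: ZCT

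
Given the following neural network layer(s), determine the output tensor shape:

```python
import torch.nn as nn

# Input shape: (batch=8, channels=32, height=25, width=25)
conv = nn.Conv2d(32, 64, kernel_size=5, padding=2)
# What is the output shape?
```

Input: (8, 32, 25, 25) -> Output: (8, 64, 25, 25)

Answer: (8, 64, 25, 25)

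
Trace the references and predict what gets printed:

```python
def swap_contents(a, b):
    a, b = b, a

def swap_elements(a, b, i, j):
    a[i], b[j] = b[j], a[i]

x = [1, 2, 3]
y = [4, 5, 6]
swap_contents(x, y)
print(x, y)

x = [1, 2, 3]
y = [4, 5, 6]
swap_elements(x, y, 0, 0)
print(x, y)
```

Key concept: parameter rebinding vs mutation.
Step by step:
`x = [1, 2, 3]` → x = [1, 2, 3]
`y = [4, 5, 6]` → y = [4, 5, 6]
`swap_contents(x, y)` → no visible change to tracked variables
`print(x, y)` → prints [1, 2, 3] [4, 5, 6]
`x = [1, 2, 3]` → x = [1, 2, 3]
`y = [4, 5, 6]` → y = [4, 5, 6]
`swap_elements(x, y, 0, 0)` → x = [4, 2, 3]; y = [1, 5, 6]
`print(x, y)` → prints [4, 2, 3] [1, 5, 6]

Answer:
[1, 2, 3] [4, 5, 6]
[4, 2, 3] [1, 5, 6]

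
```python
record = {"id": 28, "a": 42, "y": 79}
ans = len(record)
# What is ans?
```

Trace:
`record = {"id": 28, "a": 42, "y": 79}` → record = {'id': 28, 'a': 42, 'y': 79}
`ans = len(record)` → ans = 3
So ans = 3

Answer: 3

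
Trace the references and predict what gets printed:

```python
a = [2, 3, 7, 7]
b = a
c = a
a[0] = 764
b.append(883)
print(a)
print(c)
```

Key concept: multiple aliases.
Step by step:
`a = [2, 3, 7, 7]` → a = [2, 3, 7, 7]
`b = a` → b = [2, 3, 7, 7] (same object as a)
`c = a` → c = [2, 3, 7, 7] (same object as a, b)
`a[0] = 764` → a = [764, 3, 7, 7] (same object as b, c); b = [764, 3, 7, 7] (same object as a, c); c = [764, 3, 7, 7] (same object as a, b)
`b.append(883)` → a = [764, 3, 7, 7, 883] (same object as b, c); b = [764, 3, 7, 7, 883] (same object as a, c); c = [764, 3, 7, 7, 883] (same object as a, b)
`print(a)` → prints [764, 3, 7, 7, 883]
`print(c)` → prints [764, 3, 7, 7, 883]

Answer:
[764, 3, 7, 7, 883]
[764, 3, 7, 7, 883]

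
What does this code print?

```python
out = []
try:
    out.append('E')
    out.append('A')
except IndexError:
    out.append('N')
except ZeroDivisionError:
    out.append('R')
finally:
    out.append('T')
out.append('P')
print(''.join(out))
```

Execution trace: 'E' (try body) → 'A' (try body, no exception) → 'T' (finally) → 'P' (after the try/except). Output: EATP

Answer: EATP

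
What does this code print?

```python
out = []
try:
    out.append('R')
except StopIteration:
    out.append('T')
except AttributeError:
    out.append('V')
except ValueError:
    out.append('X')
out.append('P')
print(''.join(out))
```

Execution trace: 'R' (try body, no exception) → 'P' (after the try/except). Output: RP

Answer: RP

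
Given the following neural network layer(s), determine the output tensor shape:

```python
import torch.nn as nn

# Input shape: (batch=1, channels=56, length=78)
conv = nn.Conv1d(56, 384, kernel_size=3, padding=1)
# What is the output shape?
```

Input: (1, 56, 78) -> Output: (1, 384, 78)

Answer: (1, 384, 78)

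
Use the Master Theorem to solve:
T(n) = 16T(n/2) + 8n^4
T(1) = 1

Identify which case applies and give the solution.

a=16, b=2, f(n)=8n^4. log_2(16) = 4. Since c=4 = 4, Case 2 applies: T(n) = Θ(n^log_b(a) · log n) = O(n^4 log n).

Answer: O(n^4 log n) - Case 2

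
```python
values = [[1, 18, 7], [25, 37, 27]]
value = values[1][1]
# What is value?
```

Trace:
`values = [[1, 18, 7], [25, 37, 27]]` → values = [[1, 18, 7], [25, 37, 27]]
`value = values[1][1]` → value = 37
So value = 37

Answer: 37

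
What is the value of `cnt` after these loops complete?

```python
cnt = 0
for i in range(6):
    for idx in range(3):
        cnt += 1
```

6 * 3 = 18
`cnt` takes the values: 0 → 1 → 2 → 3 → 4 → 5 → 6 → 7 → 8 → 9 → 10 → 11 → 12 → 13 → 14 → 15 → 16 → 17 → 18

Answer: 18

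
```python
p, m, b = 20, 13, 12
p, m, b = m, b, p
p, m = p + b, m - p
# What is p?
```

Trace:
`p, m, b = 20, 13, 12` → p = 20; m = 13; b = 12
`p, m, b = m, b, p` → p = 13; m = 12; b = 20
`p, m = p + b, m - p` → p = 33; m = -1
So p = 33

Answer: 33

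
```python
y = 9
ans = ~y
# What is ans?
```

Trace:
`y = 9` → y = 9
`ans = ~y` → ans = -10
So ans = -10

Answer: -10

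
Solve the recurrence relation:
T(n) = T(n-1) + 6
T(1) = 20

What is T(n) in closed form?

Unrolling: T(n) = T(1) + 6·(n-1) = 20 + 6(n-1) = 6n + 14.

Answer: T(n) = 6n + 14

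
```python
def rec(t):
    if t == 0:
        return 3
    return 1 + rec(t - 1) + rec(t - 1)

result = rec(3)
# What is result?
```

rec(t) = 1 + 2·rec(t-1), rec(0)=3. Closed form: (3+1)·2^3 - 1 = 31.

Answer: 31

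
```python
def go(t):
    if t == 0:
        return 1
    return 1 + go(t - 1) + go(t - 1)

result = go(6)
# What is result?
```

go(t) = 1 + 2·go(t-1), go(0)=1. Closed form: (1+1)·2^6 - 1 = 127.

Answer: 127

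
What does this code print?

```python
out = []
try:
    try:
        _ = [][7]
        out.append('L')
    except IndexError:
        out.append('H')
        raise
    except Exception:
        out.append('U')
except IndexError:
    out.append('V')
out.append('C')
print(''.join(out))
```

Execution trace: 'H' (except IndexError) → 'V' (outer except IndexError) → 'C' (after the try/except). Output: HVC

Answer: HVC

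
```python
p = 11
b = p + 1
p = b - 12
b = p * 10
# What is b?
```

Trace:
`p = 11` → p = 11
`b = p + 1` → b = 12
`p = b - 12` → p = 0
`b = p * 10` → b = 0
So b = 0

Answer: 0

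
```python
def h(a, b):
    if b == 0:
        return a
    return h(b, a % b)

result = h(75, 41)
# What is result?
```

h(75, 41) -> h(41, 34) -> h(34, 7) -> h(7, 6) -> h(6, 1) -> h(1, 0) -> 1

Answer: 1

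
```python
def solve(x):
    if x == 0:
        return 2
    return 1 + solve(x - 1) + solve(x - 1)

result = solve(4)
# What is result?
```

solve(x) = 1 + 2·solve(x-1), solve(0)=2. Closed form: (2+1)·2^4 - 1 = 47.

Answer: 47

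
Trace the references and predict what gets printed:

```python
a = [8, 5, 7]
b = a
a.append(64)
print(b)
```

Key concept: basic list aliasing.
Step by step:
`a = [8, 5, 7]` → a = [8, 5, 7]
`b = a` → b = [8, 5, 7] (same object as a)
`a.append(64)` → a = [8, 5, 7, 64] (same object as b); b = [8, 5, 7, 64] (same object as a)
`print(b)` → prints [8, 5, 7, 64]

Answer: [8, 5, 7, 64]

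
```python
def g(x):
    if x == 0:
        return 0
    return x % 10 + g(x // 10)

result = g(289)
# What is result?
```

Sum of digits of 289: 9 + 8 + 2 = 19

Answer: 19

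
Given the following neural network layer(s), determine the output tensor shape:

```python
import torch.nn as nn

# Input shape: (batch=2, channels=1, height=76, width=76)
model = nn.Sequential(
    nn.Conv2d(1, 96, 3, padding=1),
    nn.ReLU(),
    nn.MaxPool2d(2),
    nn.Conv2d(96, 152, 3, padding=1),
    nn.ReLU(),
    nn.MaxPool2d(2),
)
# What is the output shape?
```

Input: (2, 1, 76, 76) -> after first Conv2d: (2, 96, 76, 76) -> after first MaxPool2d: (2, 96, 38, 38) -> after second Conv2d: (2, 152, 38, 38) -> Output: (2, 152, 19, 19)

Answer: (2, 152, 19, 19)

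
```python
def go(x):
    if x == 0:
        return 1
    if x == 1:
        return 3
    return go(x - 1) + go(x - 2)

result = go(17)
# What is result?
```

Build up from base cases: go(0)=1, go(1)=3, go(2)=4, go(3)=7, go(4)=11, go(5)=18, go(6)=29, ..., go(17)=5778

Answer: 5778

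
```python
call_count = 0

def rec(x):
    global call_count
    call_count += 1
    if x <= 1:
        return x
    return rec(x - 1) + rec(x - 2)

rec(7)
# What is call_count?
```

Calls(x) = 1 + Calls(x-1) + Calls(x-2); Calls(0)=Calls(1)=1. For x=7 this gives 41.

Answer: 41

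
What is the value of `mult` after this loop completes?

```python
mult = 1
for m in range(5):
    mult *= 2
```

2^5 = 32
`mult` takes the values: 1 → 2 → 4 → 8 → 16 → 32

Answer: 32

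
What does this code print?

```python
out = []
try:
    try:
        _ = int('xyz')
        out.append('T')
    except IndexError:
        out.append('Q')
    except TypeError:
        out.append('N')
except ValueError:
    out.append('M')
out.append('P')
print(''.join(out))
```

Execution trace: 'M' (outer except ValueError) → 'P' (after the try/except). Output: MP

Answer: MP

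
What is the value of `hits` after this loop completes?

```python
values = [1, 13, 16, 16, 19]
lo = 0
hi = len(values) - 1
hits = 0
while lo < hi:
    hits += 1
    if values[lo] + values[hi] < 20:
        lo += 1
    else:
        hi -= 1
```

Steps to find pair summing to 20
`hits` takes the values: 0 → 1 → 2 → 3 → 4

Answer: 4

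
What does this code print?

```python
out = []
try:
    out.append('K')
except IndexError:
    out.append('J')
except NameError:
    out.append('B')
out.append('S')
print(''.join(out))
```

Execution trace: 'K' (try body, no exception) → 'S' (after the try/except). Output: KS

Answer: KS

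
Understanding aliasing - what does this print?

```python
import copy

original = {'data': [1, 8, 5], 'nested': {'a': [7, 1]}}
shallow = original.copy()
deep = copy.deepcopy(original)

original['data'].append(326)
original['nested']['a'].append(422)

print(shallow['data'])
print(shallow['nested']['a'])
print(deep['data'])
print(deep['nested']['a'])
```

Key concept: comparing shallow vs deep copy.
Step by step:
`original = {'data': [1, 8, 5], 'nested': {'a': [7, 1]}}` → original = {'data': [1, 8, 5], 'nested': {'a': [7, 1]}}
`shallow = original.copy()` → shallow = {'data': [1, 8, 5], 'nested': {'a': [7, 1]}}
`deep = copy.deepcopy(original)` → deep = {'data': [1, 8, 5], 'nested': {'a': [7, 1]}}
`original['data'].append(326)` → original = {'data': [1, 8, 5, 326], 'nested': {'a': [7, 1]}}; shallow = {'data': [1, 8, 5, 326], 'nested': {'a': [7, 1]}}
`original['nested']['a'].append(422)` → original = {'data': [1, 8, 5, 326], 'nested': {'a': [7, 1, 422]}}; shallow = {'data': [1, 8, 5, 326], 'nested': {'a': [7, 1, 422]}}
`print(shallow['data'])` → prints [1, 8, 5, 326]
`print(shallow['nested']['a'])` → prints [7, 1, 422]
`print(deep['data'])` → prints [1, 8, 5]
`print(deep['nested']['a'])` → prints [7, 1]

Answer:
[1, 8, 5, 326]
[7, 1, 422]
[1, 8, 5]
[7, 1]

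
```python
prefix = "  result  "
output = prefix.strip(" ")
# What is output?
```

Trace:
`prefix = "  result  "` → prefix = '  result  '
`output = prefix.strip(" ")` → output = 'result'
So output = 'result'

Answer: 'result'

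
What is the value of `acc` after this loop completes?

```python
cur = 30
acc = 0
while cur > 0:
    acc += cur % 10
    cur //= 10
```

Sum digits of 30
`acc` takes the values: 0 → 3

Answer: 3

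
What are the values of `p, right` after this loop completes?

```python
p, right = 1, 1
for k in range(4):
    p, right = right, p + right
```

Fibonacci: after 4 iterations
`p, right` takes the values: (1, 1) → (1, 2) → (2, 3) → (3, 5) → (5, 8)

Answer: 5, 8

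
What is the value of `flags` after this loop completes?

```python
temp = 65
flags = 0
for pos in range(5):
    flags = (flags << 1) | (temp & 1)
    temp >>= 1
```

Reverse lowest 5 bits of 65
`flags` takes the values: 0 → 1 → 2 → 4 → 8 → 16

Answer: 16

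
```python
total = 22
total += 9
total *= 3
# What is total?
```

Trace:
`total = 22` → total = 22
`total += 9` → total = 31
`total *= 3` → total = 93
So total = 93

Answer: 93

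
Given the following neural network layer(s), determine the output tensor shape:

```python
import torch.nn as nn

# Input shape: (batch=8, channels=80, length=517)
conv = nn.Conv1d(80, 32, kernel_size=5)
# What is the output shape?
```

Input: (8, 80, 517) -> Output: (8, 32, 513)

Answer: (8, 32, 513)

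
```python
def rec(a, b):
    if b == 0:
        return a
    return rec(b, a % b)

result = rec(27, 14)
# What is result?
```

rec(27, 14) -> rec(14, 13) -> rec(13, 1) -> rec(1, 0) -> 1

Answer: 1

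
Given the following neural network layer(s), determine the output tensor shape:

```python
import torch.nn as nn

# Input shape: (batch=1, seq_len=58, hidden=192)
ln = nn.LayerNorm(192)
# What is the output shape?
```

Input: (1, 58, 192) -> Output: (1, 58, 192)

Answer: (1, 58, 192)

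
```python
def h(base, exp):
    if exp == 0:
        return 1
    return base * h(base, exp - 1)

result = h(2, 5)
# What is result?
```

h(2, 5) = 2 * 2 * 2 * 2 * 2 = 32

Answer: 32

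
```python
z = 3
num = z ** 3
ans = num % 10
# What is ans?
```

Trace:
`z = 3` → z = 3
`num = z ** 3` → num = 27
`ans = num % 10` → ans = 7
So ans = 7

Answer: 7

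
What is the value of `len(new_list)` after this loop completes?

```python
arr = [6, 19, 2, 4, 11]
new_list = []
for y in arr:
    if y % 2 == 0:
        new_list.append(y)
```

Count even numbers in [6, 19, 2, 4, 11]
`new_list` takes the values: [] → [6] → [6, 2] → [6, 2, 4]
So `len(new_list)` = 3

Answer: 3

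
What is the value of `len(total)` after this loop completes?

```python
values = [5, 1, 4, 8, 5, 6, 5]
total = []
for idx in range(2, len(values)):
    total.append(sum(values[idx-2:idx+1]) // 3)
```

Number of 3-element averages
`total` takes the values: [] → [3] → [3, 4] → [3, 4, 5] → [3, 4, 5, 6] → [3, 4, 5, 6, 5]
So `len(total)` = 5

Answer: 5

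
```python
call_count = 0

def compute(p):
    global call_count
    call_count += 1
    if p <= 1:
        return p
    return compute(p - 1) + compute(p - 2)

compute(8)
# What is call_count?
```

Calls(p) = 1 + Calls(p-1) + Calls(p-2); Calls(0)=Calls(1)=1. For p=8 this gives 67.

Answer: 67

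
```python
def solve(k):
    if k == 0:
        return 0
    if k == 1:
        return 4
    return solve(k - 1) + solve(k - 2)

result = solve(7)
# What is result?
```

Build up from base cases: solve(0)=0, solve(1)=4, solve(2)=4, solve(3)=8, solve(4)=12, solve(5)=20, solve(6)=32, ..., solve(7)=52

Answer: 52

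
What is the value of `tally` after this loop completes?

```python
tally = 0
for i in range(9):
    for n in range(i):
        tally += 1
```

Triangle number: 0+1+2+...+8
`tally` takes the values: 0 → 1 → 2 → 3 → 4 → 5 → 6 → 7 → 8 → 9 → 10 → 11 → 12 → 13 → 14 → 15 → 16 → 17 → 18 → 19 → 20 → 21 → 22 → 23 → 24 → 25 → 26 → 27 → 28 → 29 → 30 → 31 → 32 → 33 → 34 → 35 → 36

Answer: 36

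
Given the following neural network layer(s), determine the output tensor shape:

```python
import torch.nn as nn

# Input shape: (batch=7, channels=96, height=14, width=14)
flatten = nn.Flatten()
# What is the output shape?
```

Input: (7, 96, 14, 14) -> Output: (7, 18816)

Answer: (7, 18816)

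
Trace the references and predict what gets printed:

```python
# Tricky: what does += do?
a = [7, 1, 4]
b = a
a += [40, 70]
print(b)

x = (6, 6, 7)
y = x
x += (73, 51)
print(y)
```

Key concept: += behavior differs for mutable vs immutable.
Step by step:
`a = [7, 1, 4]` → a = [7, 1, 4]
`b = a` → b = [7, 1, 4] (same object as a)
`a += [40, 70]` → a = [7, 1, 4, 40, 70] (same object as b); b = [7, 1, 4, 40, 70] (same object as a)
`print(b)` → prints [7, 1, 4, 40, 70]
`x = (6, 6, 7)` → x = (6, 6, 7)
`y = x` → y = (6, 6, 7)
`x += (73, 51)` → x = (6, 6, 7, 73, 51)
`print(y)` → prints (6, 6, 7)

Answer:
[7, 1, 4, 40, 70]
(6, 6, 7)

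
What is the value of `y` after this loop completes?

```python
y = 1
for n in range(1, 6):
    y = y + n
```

Start at 1, add 1 through 5
`y` takes the values: 1 → 2 → 4 → 7 → 11 → 16

Answer: 16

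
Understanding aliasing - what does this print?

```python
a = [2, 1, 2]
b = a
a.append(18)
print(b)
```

Key concept: basic list aliasing.
Step by step:
`a = [2, 1, 2]` → a = [2, 1, 2]
`b = a` → b = [2, 1, 2] (same object as a)
`a.append(18)` → a = [2, 1, 2, 18] (same object as b); b = [2, 1, 2, 18] (same object as a)
`print(b)` → prints [2, 1, 2, 18]

Answer: [2, 1, 2, 18]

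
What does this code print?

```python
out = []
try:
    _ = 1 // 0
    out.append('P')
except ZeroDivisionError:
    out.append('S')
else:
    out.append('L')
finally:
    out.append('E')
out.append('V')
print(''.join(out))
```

Execution trace: 'S' (except ZeroDivisionError) → 'E' (finally) → 'V' (after the try/except). Output: SEV

Answer: SEV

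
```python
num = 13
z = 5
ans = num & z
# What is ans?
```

Trace:
`num = 13` → num = 13
`z = 5` → z = 5
`ans = num & z` → ans = 5
So ans = 5

Answer: 5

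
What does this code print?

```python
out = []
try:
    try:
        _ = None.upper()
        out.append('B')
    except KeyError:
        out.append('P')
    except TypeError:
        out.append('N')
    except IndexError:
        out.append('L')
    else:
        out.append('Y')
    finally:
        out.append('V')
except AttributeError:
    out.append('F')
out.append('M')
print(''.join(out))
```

Execution trace: 'V' (finally) → 'F' (outer except AttributeError) → 'M' (after the try/except). Output: VFM

Answer: VFM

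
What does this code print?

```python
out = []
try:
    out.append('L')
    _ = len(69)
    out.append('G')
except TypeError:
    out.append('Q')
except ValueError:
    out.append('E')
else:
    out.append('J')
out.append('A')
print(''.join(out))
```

Execution trace: 'L' (try body) → 'Q' (except TypeError) → 'A' (after the try/except). Output: LQA

Answer: LQA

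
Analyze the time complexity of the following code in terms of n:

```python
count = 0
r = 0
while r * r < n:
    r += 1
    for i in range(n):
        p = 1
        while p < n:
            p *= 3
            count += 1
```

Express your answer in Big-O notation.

Each loop level contributes: √n × n × log n. Multiplying the contributions gives O(n√n log n).

Answer: O(n√n log n)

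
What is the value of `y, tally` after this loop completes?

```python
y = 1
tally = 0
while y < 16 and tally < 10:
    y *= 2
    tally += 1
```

Double until >= 16 or 10 iterations
`y, tally` takes the values: (1, 0) → (2, 0) → (2, 1) → (4, 1) → (4, 2) → (8, 2) → (8, 3) → (16, 3) → (16, 4)

Answer: 16, 4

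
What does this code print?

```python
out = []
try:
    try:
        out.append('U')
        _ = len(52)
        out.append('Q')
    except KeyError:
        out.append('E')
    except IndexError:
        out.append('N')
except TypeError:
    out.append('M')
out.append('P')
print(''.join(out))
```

Execution trace: 'U' (try body) → 'M' (outer except TypeError) → 'P' (after the try/except). Output: UMP

Answer: UMP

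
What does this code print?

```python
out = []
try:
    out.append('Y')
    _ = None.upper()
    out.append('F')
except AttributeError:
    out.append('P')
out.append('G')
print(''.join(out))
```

Execution trace: 'Y' (try body) → 'P' (except AttributeError) → 'G' (after the try/except). Output: YPG

Answer: YPG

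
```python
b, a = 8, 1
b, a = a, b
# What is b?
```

Trace:
`b, a = 8, 1` → b = 8; a = 1
`b, a = a, b` → b = 1; a = 8
So b = 1

Answer: 1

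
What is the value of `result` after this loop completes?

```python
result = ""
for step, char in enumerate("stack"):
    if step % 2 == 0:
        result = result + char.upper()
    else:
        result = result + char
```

Uppercase even positions in 'stack'
`result` takes the values: "" → "S" → "St" → "StA" → "StAc" → "StAcK"

Answer: "StAcK"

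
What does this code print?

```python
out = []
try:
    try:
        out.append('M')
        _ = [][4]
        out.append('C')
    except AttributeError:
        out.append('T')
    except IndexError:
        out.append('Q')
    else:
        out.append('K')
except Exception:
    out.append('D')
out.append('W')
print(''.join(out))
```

Execution trace: 'M' (inner try body) → 'Q' (inner except IndexError) → 'W' (after the try/except). Output: MQW

Answer: MQW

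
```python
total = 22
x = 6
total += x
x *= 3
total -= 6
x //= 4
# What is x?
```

Trace:
`total = 22` → total = 22
`x = 6` → x = 6
`total += x` → total = 28
`x *= 3` → x = 18
`total -= 6` → total = 22
`x //= 4` → x = 4
So x = 4

Answer: 4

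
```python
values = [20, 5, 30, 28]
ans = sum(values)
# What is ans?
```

Trace:
`values = [20, 5, 30, 28]` → values = [20, 5, 30, 28]
`ans = sum(values)` → ans = 83
So ans = 83

Answer: 83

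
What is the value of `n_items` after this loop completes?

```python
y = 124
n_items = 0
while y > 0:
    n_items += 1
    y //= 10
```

Count digits by repeated division by 10
`n_items` takes the values: 0 → 1 → 2 → 3

Answer: 3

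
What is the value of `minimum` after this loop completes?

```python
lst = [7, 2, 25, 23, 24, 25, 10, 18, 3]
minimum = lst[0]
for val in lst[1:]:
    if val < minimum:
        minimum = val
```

Minimum of [7, 2, 25, 23, 24, 25, 10, 18, 3]
`minimum` takes the values: 7 → 2

Answer: 2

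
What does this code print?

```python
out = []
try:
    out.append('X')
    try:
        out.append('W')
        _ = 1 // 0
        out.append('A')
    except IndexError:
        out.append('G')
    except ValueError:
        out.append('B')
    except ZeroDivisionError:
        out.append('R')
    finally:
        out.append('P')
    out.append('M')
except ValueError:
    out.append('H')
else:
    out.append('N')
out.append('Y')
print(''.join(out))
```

Execution trace: 'X' (try body) → 'W' (inner try body) → 'R' (inner except ZeroDivisionError) → 'P' (inner finally) → 'M' (try body, no exception) → 'N' (else) → 'Y' (after the try/except). Output: XWRPMNY

Answer: XWRPMNY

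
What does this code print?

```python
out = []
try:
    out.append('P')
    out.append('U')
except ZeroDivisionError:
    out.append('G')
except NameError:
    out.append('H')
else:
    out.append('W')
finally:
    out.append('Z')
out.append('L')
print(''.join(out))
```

Execution trace: 'P' (try body) → 'U' (try body, no exception) → 'W' (else) → 'Z' (finally) → 'L' (after the try/except). Output: PUWZL

Answer: PUWZL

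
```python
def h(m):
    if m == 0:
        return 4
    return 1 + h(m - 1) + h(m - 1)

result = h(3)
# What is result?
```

h(m) = 1 + 2·h(m-1), h(0)=4. Closed form: (4+1)·2^3 - 1 = 39.

Answer: 39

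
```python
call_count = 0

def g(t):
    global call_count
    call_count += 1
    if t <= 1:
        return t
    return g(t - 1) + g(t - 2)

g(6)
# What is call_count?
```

Calls(t) = 1 + Calls(t-1) + Calls(t-2); Calls(0)=Calls(1)=1. For t=6 this gives 25.

Answer: 25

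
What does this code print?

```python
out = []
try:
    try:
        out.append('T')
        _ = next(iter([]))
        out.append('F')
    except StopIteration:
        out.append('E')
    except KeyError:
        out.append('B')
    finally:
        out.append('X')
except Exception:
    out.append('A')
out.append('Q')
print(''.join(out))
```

Execution trace: 'T' (inner try body) → 'E' (inner except StopIteration) → 'X' (inner finally) → 'Q' (after the try/except). Output: TEXQ

Answer: TEXQ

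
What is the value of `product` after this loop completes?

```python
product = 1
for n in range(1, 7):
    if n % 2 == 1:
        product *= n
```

Product of odd numbers 1 to 6
`product` takes the values: 1 → 3 → 15

Answer: 15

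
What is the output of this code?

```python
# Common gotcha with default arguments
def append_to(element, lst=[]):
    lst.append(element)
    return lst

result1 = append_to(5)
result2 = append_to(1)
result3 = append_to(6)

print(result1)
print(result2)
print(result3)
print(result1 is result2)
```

Key concept: mutable default argument gotcha.
Step by step:
`result1 = append_to(5)` → result1 = [5]
`result2 = append_to(1)` → result1 = [5, 1] (same object as result2); result2 = [5, 1] (same object as result1)
`result3 = append_to(6)` → result1 = [5, 1, 6] (same object as result2, result3); result2 = [5, 1, 6] (same object as result1, result3); result3 = [5, 1, 6] (same object as result1, result2)
`print(result1)` → prints [5, 1, 6]
`print(result2)` → prints [5, 1, 6]
`print(result3)` → prints [5, 1, 6]
`print(result1 is result2)` → prints True

Answer:
[5, 1, 6]
[5, 1, 6]
[5, 1, 6]
True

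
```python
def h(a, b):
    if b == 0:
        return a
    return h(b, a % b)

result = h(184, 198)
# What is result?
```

h(184, 198) -> h(198, 184) -> h(184, 14) -> h(14, 2) -> h(2, 0) -> 2

Answer: 2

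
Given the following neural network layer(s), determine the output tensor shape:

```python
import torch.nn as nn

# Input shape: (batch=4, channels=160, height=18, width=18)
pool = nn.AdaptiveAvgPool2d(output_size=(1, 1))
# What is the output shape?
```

Input: (4, 160, 18, 18) -> Output: (4, 160, 1, 1)

Answer: (4, 160, 1, 1)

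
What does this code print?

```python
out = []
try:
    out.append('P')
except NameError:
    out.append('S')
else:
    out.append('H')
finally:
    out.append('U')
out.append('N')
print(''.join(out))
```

Execution trace: 'P' (try body, no exception) → 'H' (else) → 'U' (finally) → 'N' (after the try/except). Output: PHUN

Answer: PHUN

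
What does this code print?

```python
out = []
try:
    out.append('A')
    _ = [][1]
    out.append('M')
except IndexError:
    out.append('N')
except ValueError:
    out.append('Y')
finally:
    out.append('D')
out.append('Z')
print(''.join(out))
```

Execution trace: 'A' (try body) → 'N' (except IndexError) → 'D' (finally) → 'Z' (after the try/except). Output: ANDZ

Answer: ANDZ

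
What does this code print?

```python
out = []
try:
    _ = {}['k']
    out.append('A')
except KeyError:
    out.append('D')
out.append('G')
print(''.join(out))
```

Execution trace: 'D' (except KeyError) → 'G' (after the try/except). Output: DG

Answer: DG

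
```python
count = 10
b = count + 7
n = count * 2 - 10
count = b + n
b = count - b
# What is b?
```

Trace:
`count = 10` → count = 10
`b = count + 7` → b = 17
`n = count * 2 - 10` → n = 10
`count = b + n` → count = 27
`b = count - b` → b = 10
So b = 10

Answer: 10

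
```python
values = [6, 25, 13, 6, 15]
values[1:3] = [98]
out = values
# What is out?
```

Trace:
`values = [6, 25, 13, 6, 15]` → values = [6, 25, 13, 6, 15]
`values[1:3] = [98]` → values = [6, 98, 6, 15]
`out = values` → out = [6, 98, 6, 15]
So out = [6, 98, 6, 15]

Answer: [6, 98, 6, 15]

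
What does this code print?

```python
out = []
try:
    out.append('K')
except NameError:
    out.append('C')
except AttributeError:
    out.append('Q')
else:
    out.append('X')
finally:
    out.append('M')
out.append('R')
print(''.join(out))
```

Execution trace: 'K' (try body, no exception) → 'X' (else) → 'M' (finally) → 'R' (after the try/except). Output: KXMR

Answer: KXMR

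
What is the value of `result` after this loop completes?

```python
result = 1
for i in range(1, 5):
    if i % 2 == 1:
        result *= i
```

Product of odd numbers 1 to 4
`result` takes the values: 1 → 3

Answer: 3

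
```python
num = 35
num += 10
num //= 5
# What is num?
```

Trace:
`num = 35` → num = 35
`num += 10` → num = 45
`num //= 5` → num = 9
So num = 9

Answer: 9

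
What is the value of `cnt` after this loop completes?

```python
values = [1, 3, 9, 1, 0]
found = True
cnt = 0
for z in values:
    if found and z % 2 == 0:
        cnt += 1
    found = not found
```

Count even values at even positions
`cnt` takes the values: 0 → 1

Answer: 1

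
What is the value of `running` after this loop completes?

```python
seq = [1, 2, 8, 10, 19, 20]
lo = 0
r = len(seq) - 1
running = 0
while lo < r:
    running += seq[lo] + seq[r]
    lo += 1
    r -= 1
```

Sum of pairs from ends
`running` takes the values: 0 → 21 → 42 → 60

Answer: 60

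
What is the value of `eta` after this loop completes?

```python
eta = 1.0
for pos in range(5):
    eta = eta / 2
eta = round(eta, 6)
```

Halving LR 5 times: 1 / 2^5
`eta` takes the values: 1.0 → 0.5 → 0.25 → 0.125 → 0.0625 → 0.03125

Answer: 0.03125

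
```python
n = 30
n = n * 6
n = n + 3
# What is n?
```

Trace:
`n = 30` → n = 30
`n = n * 6` → n = 180
`n = n + 3` → n = 183
So n = 183

Answer: 183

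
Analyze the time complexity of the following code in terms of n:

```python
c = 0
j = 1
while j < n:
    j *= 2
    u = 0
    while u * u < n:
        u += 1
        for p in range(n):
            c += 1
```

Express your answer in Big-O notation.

Each loop level contributes: log n × √n × n. Multiplying the contributions gives O(n√n log n).

Answer: O(n√n log n)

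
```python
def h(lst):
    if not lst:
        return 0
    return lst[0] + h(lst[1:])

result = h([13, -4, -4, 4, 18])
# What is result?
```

13 + (-4) + (-4) + 4 + 18 + 0 = 27

Answer: 27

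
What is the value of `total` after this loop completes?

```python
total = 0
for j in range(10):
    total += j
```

Sum of 0 to 9 = 45
`total` takes the values: 0 → 1 → 3 → 6 → 10 → 15 → 21 → 28 → 36 → 45

Answer: 45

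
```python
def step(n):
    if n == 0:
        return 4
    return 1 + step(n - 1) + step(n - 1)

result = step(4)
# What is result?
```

step(n) = 1 + 2·step(n-1), step(0)=4. Closed form: (4+1)·2^4 - 1 = 79.

Answer: 79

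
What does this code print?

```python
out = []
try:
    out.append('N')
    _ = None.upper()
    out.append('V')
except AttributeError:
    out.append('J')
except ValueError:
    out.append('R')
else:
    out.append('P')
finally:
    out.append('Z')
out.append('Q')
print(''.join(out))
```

Execution trace: 'N' (try body) → 'J' (except AttributeError) → 'Z' (finally) → 'Q' (after the try/except). Output: NJZQ

Answer: NJZQ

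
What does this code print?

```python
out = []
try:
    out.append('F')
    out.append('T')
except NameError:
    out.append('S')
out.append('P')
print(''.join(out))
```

Execution trace: 'F' (try body) → 'T' (try body, no exception) → 'P' (after the try/except). Output: FTP

Answer: FTP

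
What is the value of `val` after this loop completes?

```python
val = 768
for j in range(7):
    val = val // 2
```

Halve 7 times: 768 // 2^7 = 6
`val` takes the values: 768 → 384 → 192 → 96 → 48 → 24 → 12 → 6

Answer: 6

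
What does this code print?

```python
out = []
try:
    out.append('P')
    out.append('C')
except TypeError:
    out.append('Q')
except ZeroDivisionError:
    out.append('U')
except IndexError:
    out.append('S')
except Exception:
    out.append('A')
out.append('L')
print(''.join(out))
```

Execution trace: 'P' (try body) → 'C' (try body, no exception) → 'L' (after the try/except). Output: PCL

Answer: PCL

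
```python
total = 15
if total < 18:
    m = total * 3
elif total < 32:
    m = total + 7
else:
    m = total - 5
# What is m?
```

Trace:
`total = 15` → total = 15
`if total < 18: ...` → total < 18 is True → m = 45
So m = 45

Answer: 45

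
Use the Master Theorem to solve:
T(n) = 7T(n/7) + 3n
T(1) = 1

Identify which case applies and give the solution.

a=7, b=7, f(n)=3n. log_7(7) = 1. Since c=1 = 1, Case 2 applies: T(n) = Θ(n^log_b(a) · log n) = O(n log n).

Answer: O(n log n) - Case 2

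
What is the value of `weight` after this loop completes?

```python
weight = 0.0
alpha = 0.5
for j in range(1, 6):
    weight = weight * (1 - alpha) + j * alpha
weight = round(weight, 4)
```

Moving average with lr=0.5
`weight` takes the values: 0.0 → 0.5 → 1.25 → 2.125 → 3.0625 → 4.03125 → 4.0312

Answer: 4.0312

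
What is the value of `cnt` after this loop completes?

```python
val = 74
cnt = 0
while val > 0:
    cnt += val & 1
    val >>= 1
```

Count set bits in 74 (binary: 0b1001010)
`cnt` takes the values: 0 → 1 → 2 → 3

Answer: 3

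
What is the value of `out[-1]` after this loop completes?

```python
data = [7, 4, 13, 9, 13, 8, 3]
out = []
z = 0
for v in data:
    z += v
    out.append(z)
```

Cumulative sum ends at 57
`out` takes the values: [] → [7] → [7, 11] → [7, 11, 24] → [7, 11, 24, 33] → [7, 11, 24, 33, 46] → [7, 11, 24, 33, 46, 54] → [7, 11, 24, 33, 46, 54, 57]
So `out[-1]` = 57

Answer: 57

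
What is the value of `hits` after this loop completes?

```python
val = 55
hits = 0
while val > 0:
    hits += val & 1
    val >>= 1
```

Count set bits in 55 (binary: 0b110111)
`hits` takes the values: 0 → 1 → 2 → 3 → 4 → 5

Answer: 5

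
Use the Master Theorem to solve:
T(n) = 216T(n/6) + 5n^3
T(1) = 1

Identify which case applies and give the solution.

a=216, b=6, f(n)=5n^3. log_6(216) = 3. Since c=3 = 3, Case 2 applies: T(n) = Θ(n^log_b(a) · log n) = O(n^3 log n).

Answer: O(n^3 log n) - Case 2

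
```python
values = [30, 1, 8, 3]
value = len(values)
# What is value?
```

Trace:
`values = [30, 1, 8, 3]` → values = [30, 1, 8, 3]
`value = len(values)` → value = 4
So value = 4

Answer: 4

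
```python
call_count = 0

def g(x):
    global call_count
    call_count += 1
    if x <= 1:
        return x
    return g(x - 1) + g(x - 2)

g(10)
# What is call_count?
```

Calls(x) = 1 + Calls(x-1) + Calls(x-2); Calls(0)=Calls(1)=1. For x=10 this gives 177.

Answer: 177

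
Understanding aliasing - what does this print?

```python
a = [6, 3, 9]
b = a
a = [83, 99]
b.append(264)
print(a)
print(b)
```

Key concept: rebinding vs mutation: a is rebound to a new list, b still points at the original.
Step by step:
`a = [6, 3, 9]` → a = [6, 3, 9]
`b = a` → b = [6, 3, 9] (same object as a)
`a = [83, 99]` → a = [83, 99]
`b.append(264)` → b = [6, 3, 9, 264]
`print(a)` → prints [83, 99]
`print(b)` → prints [6, 3, 9, 264]

Answer:
[83, 99]
[6, 3, 9, 264]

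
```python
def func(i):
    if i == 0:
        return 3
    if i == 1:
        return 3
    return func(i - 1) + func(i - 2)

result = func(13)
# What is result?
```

Build up from base cases: func(0)=3, func(1)=3, func(2)=6, func(3)=9, func(4)=15, func(5)=24, func(6)=39, ..., func(13)=1131

Answer: 1131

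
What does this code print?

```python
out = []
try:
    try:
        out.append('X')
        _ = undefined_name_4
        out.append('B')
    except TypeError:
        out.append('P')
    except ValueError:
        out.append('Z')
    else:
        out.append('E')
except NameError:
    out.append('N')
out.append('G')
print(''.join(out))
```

Execution trace: 'X' (try body) → 'N' (outer except NameError) → 'G' (after the try/except). Output: XNG

Answer: XNG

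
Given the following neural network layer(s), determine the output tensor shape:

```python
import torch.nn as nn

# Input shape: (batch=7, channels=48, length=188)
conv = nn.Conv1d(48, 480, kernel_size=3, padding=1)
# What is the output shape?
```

Input: (7, 48, 188) -> Output: (7, 480, 188)

Answer: (7, 480, 188)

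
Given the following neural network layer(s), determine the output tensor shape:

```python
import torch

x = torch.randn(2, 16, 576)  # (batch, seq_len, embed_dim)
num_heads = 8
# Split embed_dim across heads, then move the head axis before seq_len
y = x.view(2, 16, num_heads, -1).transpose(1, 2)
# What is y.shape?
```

Input: (2, 16, 576) -> head_dim = 576 // 8 = 72; after view: (2, 16, 8, 72) -> after transpose(1, 2): (2, 8, 16, 72) -> Output: (2, 8, 16, 72)

Answer: (2, 8, 16, 72)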